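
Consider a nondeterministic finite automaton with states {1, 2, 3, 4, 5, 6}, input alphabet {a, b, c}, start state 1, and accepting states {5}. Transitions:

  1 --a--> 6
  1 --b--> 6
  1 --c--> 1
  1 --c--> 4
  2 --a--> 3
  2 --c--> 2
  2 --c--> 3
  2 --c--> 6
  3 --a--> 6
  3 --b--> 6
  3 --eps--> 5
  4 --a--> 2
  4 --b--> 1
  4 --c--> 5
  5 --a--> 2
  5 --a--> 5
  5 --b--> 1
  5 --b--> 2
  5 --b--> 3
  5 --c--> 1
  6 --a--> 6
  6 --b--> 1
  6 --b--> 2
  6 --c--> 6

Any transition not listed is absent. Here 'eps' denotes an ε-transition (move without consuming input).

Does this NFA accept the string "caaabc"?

Start in {1}.
Read 'c': {1} → {1, 4}.
Read 'a': {1, 4} → {2, 6}.
Read 'a': {2, 6} → {3, 5, 6}.
Read 'a': {3, 5, 6} → {2, 5, 6}.
Read 'b': {2, 5, 6} → {1, 2, 3, 5}.
Read 'c': {1, 2, 3, 5} → {1, 2, 3, 4, 5, 6}.
The final set {1, 2, 3, 4, 5, 6} contains the accepting state 5.

Yes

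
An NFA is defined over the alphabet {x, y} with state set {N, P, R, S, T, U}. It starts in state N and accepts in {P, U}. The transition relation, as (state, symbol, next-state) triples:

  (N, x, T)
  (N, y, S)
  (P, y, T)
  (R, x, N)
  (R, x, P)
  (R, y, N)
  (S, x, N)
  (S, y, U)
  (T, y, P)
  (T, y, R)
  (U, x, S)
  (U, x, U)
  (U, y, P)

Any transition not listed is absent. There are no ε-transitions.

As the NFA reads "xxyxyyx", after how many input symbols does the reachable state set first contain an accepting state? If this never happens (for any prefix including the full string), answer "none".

none

Start in {N}.
Read 'x': {N} → {T}.
Read 'x': {T} → ∅.
The set is empty and remains empty for the remaining 5 symbols.
No reachable set along the way intersects F.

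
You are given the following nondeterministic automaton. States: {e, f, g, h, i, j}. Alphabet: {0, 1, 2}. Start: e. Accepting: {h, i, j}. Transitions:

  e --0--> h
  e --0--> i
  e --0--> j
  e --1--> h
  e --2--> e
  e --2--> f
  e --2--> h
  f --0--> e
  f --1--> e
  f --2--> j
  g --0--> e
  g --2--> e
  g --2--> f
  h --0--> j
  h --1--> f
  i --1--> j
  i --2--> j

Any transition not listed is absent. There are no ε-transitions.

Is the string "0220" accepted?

Start in {e}.
Read '0': e→{h, i, j}; now {h, i, j}.
Read '2': h→∅, i→{j}, j→∅; now {j}.
Read '2': j→∅; now ∅.
The set is empty and remains empty for the remaining 1 symbol.
The final set ∅ contains no accepting state.

No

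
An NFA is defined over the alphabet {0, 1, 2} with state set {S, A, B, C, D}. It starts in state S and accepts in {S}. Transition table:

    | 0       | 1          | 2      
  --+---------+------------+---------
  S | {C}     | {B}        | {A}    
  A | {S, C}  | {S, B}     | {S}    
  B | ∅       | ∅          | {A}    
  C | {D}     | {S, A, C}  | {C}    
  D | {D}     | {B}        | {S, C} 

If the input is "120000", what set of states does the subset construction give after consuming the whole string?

{D}

Start in {S}.
Read '1': {S} → {B}.
Read '2': {B} → {A}.
Read '0': {A} → {S, C}.
Read '0': {S, C} → {C, D}.
Read '0': {C, D} → {D}.
Read '0': {D} → {D}.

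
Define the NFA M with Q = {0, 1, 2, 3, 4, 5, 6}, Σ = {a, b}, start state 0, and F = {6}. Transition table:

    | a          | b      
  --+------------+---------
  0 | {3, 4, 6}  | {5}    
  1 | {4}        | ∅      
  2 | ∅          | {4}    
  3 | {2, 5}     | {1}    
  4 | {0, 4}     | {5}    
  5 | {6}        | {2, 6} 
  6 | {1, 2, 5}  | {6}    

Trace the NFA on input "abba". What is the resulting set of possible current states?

{1, 2, 5}

Start in {0}.
Read 'a': {0} → {3, 4, 6}.
Read 'b': {3, 4, 6} → {1, 5, 6}.
Read 'b': {1, 5, 6} → {2, 6}.
Read 'a': {2, 6} → {1, 2, 5}.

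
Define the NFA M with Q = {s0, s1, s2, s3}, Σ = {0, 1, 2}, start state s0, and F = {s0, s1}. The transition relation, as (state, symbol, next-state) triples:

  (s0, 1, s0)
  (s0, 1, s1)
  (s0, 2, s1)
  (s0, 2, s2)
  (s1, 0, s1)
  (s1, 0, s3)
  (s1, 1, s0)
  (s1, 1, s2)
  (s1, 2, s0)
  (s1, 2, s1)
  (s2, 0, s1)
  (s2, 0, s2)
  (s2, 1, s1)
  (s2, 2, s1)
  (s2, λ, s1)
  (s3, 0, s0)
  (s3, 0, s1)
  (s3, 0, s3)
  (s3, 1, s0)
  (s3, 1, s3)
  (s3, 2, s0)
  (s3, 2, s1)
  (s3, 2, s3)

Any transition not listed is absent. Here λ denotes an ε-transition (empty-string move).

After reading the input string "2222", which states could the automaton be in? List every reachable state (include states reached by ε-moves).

{s0, s1, s2}

Start in {s0}.
Read '2': s0→{s1, s2}; now {s1, s2}.
Read '2': s1→{s0, s1}, s2→{s1}; now {s0, s1}.
Read '2': s0→{s1, s2}, s1→{s0, s1}; now {s0, s1, s2}.
Read '2': s0→{s1, s2}, s1→{s0, s1}, s2→{s1}; now {s0, s1, s2}.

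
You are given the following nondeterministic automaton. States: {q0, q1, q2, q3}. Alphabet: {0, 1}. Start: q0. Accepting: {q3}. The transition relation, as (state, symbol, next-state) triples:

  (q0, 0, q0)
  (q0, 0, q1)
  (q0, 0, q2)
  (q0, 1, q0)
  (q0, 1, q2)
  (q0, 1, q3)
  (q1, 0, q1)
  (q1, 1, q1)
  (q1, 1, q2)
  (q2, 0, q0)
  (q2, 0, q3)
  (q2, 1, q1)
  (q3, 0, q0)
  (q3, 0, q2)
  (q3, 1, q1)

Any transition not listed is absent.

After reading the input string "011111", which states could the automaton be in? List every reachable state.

Start in {q0}.
Read '0': {q0} → {q0, q1, q2}.
Read '1': {q0, q1, q2} → {q0, q1, q2, q3}.
Read '1': {q0, q1, q2, q3} → {q0, q1, q2, q3}.
Read '1': {q0, q1, q2, q3} → {q0, q1, q2, q3}.
Read '1': {q0, q1, q2, q3} → {q0, q1, q2, q3}.
Read '1': {q0, q1, q2, q3} → {q0, q1, q2, q3}.

{q0, q1, q2, q3}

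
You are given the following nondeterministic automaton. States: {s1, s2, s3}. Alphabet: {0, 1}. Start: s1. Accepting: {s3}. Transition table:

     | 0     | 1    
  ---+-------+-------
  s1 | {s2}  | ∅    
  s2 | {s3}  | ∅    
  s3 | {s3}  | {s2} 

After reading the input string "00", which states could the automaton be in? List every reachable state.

Start in {s1}.
Read '0': {s1} → {s2}.
Read '0': {s2} → {s3}.

{s3}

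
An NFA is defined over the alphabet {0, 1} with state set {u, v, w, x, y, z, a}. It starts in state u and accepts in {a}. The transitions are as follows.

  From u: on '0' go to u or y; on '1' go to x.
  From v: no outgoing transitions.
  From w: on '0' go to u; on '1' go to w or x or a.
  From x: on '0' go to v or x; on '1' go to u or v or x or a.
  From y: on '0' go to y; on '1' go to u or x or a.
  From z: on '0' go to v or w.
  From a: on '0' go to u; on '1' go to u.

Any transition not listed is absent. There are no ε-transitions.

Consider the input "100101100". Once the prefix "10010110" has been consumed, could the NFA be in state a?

Start in {u}.
Read '1': {u} → {x}.
Read '0': {x} → {v, x}.
Read '0': {v, x} → {v, x}.
Read '1': {v, x} → {u, v, x, a}.
Read '0': {u, v, x, a} → {u, v, x, y}.
Read '1': {u, v, x, y} → {u, v, x, a}.
Read '1': {u, v, x, a} → {u, v, x, a}.
Read '0': {u, v, x, a} → {u, v, x, y}.
State a is not in {u, v, x, y}.

No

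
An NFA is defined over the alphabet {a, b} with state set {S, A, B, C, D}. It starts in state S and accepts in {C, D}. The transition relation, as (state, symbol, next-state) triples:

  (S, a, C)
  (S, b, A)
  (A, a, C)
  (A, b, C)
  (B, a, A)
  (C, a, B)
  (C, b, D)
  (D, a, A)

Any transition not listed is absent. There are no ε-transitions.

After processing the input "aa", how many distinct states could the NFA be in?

1

Start in {S}.
Read 'a': S→{C}; now {C}.
Read 'a': C→{B}; now {B}.
That set has 1 state.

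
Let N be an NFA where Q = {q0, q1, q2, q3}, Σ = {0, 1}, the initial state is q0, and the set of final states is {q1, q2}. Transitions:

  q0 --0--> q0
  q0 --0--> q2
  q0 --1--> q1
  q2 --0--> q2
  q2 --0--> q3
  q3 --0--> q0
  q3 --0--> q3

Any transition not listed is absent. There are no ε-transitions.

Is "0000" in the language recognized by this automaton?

Start in {q0}.
Read '0': q0→{q0, q2}; now {q0, q2}.
Read '0': q0→{q0, q2}, q2→{q2, q3}; now {q0, q2, q3}.
Read '0': q0→{q0, q2}, q2→{q2, q3}, q3→{q0, q3}; now {q0, q2, q3}.
Read '0': q0→{q0, q2}, q2→{q2, q3}, q3→{q0, q3}; now {q0, q2, q3}.
The final set {q0, q2, q3} contains the accepting state q2.

Yes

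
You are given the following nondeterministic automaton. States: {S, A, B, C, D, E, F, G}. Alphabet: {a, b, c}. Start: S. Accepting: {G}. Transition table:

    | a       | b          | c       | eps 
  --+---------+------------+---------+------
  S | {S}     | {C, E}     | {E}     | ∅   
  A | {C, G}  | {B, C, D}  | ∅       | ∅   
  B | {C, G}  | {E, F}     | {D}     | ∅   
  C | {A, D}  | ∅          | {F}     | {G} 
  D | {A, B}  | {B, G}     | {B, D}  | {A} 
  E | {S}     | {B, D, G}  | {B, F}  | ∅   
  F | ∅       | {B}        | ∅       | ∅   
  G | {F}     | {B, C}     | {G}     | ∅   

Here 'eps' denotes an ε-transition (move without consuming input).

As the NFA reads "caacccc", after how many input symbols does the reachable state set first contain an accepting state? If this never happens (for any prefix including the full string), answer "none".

none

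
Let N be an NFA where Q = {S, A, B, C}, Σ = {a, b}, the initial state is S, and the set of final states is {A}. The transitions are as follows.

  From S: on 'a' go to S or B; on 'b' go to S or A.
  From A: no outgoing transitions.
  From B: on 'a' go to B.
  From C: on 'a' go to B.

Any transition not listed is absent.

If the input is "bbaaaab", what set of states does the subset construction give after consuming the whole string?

Start in {S}.
Read 'b': S→{S, A}; now {S, A}.
Read 'b': S→{S, A}, A→∅; now {S, A}.
Read 'a': S→{S, B}, A→∅; now {S, B}.
Read 'a': S→{S, B}, B→{B}; now {S, B}.
Read 'a': S→{S, B}, B→{B}; now {S, B}.
Read 'a': S→{S, B}, B→{B}; now {S, B}.
Read 'b': S→{S, A}, B→∅; now {S, A}.

{S, A}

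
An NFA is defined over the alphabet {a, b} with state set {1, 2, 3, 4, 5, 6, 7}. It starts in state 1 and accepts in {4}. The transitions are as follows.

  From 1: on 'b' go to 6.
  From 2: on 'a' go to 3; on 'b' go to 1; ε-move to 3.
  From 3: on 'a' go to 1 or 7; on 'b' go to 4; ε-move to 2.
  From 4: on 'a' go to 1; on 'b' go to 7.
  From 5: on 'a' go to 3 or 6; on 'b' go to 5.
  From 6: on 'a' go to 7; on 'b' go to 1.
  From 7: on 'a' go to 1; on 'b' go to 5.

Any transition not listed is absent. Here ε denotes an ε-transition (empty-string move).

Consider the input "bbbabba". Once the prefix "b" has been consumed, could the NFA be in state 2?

No

Start in {1}.
Read 'b': {1} → {6}.
State 2 is not in {6}.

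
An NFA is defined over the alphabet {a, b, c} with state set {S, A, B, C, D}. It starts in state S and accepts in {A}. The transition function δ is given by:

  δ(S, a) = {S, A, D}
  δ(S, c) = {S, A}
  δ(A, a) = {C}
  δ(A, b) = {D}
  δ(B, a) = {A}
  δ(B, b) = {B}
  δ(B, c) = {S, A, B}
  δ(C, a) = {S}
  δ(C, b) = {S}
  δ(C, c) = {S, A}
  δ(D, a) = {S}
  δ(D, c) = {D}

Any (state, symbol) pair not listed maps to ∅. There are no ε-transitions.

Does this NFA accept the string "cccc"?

Yes

Start in {S}.
Read 'c': {S} → {S, A}.
Read 'c': {S, A} → {S, A}.
Read 'c': {S, A} → {S, A}.
Read 'c': {S, A} → {S, A}.
The final set {S, A} contains the accepting state A.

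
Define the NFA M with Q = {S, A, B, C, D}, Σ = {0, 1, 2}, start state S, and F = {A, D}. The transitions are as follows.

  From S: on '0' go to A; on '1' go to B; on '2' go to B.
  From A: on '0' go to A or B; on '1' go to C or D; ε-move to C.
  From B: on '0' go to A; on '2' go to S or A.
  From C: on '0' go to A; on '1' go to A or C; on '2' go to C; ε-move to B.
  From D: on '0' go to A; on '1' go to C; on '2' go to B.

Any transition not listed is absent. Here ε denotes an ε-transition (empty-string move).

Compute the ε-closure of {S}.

Begin with {S}.
No ε-moves leave this set, so the closure equals the set itself.

{S}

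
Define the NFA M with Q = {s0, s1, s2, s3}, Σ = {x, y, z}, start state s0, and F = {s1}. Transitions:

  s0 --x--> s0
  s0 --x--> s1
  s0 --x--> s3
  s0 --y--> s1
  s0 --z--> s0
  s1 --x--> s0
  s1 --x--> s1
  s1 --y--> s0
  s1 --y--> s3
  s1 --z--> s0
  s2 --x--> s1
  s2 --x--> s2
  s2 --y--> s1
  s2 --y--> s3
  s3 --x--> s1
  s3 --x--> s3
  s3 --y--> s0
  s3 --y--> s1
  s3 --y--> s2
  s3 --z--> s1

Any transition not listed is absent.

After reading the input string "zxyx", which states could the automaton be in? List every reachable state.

{s0, s1, s2, s3}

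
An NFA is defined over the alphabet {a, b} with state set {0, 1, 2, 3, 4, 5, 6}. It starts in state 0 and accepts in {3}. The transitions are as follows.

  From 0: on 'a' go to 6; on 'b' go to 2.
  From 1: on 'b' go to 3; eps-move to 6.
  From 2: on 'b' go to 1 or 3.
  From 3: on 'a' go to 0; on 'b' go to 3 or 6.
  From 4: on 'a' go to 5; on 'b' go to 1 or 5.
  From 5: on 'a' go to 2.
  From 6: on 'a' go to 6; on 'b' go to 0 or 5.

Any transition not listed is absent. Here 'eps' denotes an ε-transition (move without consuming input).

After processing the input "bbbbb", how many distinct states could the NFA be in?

Start in {0}.
Read 'b': {0} → {2}.
Read 'b': {2} → {1, 3, 6}.
Read 'b': {1, 3, 6} → {0, 3, 5, 6}.
Read 'b': {0, 3, 5, 6} → {0, 2, 3, 5, 6}.
Read 'b': {0, 2, 3, 5, 6} → {0, 1, 2, 3, 5, 6}.
That set has 6 states.

6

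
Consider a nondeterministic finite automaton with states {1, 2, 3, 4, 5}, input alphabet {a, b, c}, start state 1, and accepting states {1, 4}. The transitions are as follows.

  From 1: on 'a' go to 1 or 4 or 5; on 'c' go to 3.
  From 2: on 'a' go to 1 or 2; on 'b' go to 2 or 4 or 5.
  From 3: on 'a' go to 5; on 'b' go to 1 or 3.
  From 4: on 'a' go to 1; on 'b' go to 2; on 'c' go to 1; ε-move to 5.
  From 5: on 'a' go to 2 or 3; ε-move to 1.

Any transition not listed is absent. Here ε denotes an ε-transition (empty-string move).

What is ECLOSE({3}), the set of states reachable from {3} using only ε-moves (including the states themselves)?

Begin with {3}.
No ε-moves leave this set, so the closure equals the set itself.

{3}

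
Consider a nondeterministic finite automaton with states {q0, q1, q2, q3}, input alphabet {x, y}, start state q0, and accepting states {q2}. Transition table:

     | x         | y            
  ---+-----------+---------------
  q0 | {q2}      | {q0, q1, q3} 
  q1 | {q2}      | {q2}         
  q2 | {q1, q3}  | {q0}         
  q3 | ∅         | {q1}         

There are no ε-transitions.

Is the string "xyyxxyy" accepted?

Yes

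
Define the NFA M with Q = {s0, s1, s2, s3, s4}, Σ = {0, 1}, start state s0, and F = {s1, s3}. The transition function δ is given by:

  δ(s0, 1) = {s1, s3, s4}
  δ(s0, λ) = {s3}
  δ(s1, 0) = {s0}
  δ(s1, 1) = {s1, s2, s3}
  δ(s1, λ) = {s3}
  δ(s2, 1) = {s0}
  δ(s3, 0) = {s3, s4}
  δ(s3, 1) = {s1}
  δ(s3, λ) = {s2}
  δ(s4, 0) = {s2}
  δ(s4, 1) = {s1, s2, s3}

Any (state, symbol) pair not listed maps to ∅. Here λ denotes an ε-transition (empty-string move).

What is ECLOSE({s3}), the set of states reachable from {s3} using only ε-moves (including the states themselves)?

{s2, s3}

Begin with {s3}.
ε-move s3 → s2; add s2.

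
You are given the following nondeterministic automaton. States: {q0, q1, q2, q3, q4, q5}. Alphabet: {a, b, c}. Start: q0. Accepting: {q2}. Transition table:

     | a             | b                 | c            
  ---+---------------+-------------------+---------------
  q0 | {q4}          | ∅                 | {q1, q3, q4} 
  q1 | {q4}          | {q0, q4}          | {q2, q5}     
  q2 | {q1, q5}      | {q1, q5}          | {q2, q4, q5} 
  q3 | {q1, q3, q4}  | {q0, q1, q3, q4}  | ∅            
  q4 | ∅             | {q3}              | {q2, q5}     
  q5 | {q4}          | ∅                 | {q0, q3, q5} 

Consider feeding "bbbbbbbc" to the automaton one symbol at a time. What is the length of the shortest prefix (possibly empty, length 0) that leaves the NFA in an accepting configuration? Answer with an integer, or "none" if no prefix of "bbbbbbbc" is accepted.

Start in {q0}.
Read 'b': q0→∅; now ∅.
The set is empty and remains empty for the remaining 7 symbols.
No reachable set along the way intersects F.

none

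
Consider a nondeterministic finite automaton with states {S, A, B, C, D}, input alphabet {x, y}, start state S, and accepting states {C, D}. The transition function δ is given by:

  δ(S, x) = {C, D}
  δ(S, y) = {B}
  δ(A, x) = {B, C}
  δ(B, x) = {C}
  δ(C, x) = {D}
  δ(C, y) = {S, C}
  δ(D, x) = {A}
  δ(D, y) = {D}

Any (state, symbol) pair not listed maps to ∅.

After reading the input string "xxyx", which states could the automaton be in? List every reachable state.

Start in {S}.
Read 'x': {S} → {C, D}.
Read 'x': {C, D} → {A, D}.
Read 'y': {A, D} → {D}.
Read 'x': {D} → {A}.

{A}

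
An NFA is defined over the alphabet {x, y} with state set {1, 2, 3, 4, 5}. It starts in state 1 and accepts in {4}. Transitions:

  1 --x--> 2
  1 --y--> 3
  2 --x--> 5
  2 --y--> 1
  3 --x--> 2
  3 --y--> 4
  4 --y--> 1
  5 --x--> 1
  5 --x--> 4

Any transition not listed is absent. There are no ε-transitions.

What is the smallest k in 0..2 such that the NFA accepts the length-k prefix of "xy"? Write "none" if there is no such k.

Start in {1}.
Read 'x': {1} → {2}.
Read 'y': {2} → {1}.
No reachable set along the way intersects F.

none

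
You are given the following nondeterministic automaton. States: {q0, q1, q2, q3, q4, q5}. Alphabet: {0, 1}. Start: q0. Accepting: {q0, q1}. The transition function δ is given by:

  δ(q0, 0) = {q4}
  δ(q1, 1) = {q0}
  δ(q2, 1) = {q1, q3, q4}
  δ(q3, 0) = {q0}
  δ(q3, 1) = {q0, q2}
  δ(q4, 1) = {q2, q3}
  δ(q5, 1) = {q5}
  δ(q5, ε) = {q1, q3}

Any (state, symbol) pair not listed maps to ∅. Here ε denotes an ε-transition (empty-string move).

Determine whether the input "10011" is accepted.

No

Start in {q0}.
Read '1': q0→∅; now ∅.
The set is empty and remains empty for the remaining 4 symbols.
The final set ∅ contains no accepting state.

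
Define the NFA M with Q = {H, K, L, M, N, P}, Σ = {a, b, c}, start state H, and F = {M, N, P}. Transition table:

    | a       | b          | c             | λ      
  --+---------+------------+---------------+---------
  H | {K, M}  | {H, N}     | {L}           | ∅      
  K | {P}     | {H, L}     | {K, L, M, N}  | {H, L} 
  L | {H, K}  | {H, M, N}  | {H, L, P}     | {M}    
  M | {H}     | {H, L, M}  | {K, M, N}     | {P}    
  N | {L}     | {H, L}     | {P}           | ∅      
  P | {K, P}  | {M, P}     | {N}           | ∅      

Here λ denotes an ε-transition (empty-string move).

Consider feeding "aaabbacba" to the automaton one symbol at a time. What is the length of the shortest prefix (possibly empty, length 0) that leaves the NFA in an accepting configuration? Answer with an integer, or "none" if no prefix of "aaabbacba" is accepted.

Start in {H}.
Read 'a': H→{K, M}; union {K, M}; ε-closure = {H, K, L, M, P}.
None of the earlier sets intersect F, but {H, K, L, M, P} does.

1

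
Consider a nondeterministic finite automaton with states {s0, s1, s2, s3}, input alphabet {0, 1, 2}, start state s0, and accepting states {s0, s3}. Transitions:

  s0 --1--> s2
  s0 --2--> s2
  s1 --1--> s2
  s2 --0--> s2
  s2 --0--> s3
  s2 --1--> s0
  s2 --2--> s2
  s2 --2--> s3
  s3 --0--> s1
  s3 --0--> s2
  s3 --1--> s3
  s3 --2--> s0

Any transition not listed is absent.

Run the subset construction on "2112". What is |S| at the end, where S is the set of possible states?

2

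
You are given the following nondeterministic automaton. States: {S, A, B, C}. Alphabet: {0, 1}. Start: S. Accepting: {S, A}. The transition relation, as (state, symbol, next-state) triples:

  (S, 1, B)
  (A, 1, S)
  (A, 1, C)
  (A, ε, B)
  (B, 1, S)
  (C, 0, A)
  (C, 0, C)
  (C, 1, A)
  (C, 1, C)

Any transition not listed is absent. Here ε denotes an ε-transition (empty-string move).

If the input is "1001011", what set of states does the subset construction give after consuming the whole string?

∅

Start in {S}.
Read '1': S→{B}; now {B}.
Read '0': B→∅; now ∅.
The set is empty and remains empty for the remaining 5 symbols.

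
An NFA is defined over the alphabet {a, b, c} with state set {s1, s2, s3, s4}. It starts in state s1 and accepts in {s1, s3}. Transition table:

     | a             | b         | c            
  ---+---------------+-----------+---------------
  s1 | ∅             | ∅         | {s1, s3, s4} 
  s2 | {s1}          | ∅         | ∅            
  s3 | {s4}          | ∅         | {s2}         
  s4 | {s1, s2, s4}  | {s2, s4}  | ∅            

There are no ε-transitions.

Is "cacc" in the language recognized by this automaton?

Yes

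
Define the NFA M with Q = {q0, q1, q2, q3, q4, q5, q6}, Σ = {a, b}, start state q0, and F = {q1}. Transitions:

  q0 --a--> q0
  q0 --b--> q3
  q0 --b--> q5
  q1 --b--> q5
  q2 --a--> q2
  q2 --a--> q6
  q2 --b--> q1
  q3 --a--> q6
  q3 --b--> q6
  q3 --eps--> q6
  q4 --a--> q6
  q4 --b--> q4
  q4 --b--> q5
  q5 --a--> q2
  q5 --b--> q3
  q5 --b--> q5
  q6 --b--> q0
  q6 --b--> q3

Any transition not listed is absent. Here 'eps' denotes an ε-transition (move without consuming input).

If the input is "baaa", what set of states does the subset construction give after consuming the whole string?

Start in {q0}.
Read 'b': {q0} → {q3, q5, q6}.
Read 'a': {q3, q5, q6} → {q2, q6}.
Read 'a': {q2, q6} → {q2, q6}.
Read 'a': {q2, q6} → {q2, q6}.

{q2, q6}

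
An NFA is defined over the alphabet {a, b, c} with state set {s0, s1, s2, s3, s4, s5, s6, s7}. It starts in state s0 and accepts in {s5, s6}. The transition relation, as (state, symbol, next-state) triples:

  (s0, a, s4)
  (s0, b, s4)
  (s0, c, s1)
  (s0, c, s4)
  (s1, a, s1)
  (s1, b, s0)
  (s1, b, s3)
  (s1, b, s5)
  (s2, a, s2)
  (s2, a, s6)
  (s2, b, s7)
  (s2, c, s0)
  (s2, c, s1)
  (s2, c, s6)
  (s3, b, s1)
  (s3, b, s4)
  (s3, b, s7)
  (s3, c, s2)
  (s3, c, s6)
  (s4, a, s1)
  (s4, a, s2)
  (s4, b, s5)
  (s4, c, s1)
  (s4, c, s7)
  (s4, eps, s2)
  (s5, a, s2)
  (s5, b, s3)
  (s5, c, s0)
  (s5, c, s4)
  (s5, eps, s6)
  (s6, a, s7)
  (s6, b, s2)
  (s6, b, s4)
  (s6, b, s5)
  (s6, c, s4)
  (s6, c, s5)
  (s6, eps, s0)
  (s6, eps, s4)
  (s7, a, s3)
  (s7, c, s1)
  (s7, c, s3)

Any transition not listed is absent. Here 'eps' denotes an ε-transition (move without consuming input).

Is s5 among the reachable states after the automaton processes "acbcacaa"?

No

Start in {s0}.
Read 'a': s0→{s4}; union {s4}; ε-closure = {s2, s4}.
Read 'c': s2→{s0, s1, s6}, s4→{s1, s7}; union {s0, s1, s6, s7}; ε-closure = {s0, s1, s2, s4, s6, s7}.
Read 'b': s0→{s4}, s1→{s0, s3, s5}, s2→{s7}, s4→{s5}, s6→{s2, s4, s5}, s7→∅; union {s0, s2, s3, s4, s5, s7}; ε-closure = {s0, s2, s3, s4, s5, s6, s7}.
Read 'c': s0→{s1, s4}, s2→{s0, s1, s6}, s3→{s2, s6}, s4→{s1, s7}, s5→{s0, s4}, s6→{s4, s5}, s7→{s1, s3}; now {s0, s1, s2, s3, s4, s5, s6, s7}.
Read 'a': s0→{s4}, s1→{s1}, s2→{s2, s6}, s3→∅, s4→{s1, s2}, s5→{s2}, s6→{s7}, s7→{s3}; union {s1, s2, s3, s4, s6, s7}; ε-closure = {s0, s1, s2, s3, s4, s6, s7}.
Read 'c': s0→{s1, s4}, s1→∅, s2→{s0, s1, s6}, s3→{s2, s6}, s4→{s1, s7}, s6→{s4, s5}, s7→{s1, s3}; now {s0, s1, s2, s3, s4, s5, s6, s7}.
Read 'a': s0→{s4}, s1→{s1}, s2→{s2, s6}, s3→∅, s4→{s1, s2}, s5→{s2}, s6→{s7}, s7→{s3}; union {s1, s2, s3, s4, s6, s7}; ε-closure = {s0, s1, s2, s3, s4, s6, s7}.
Read 'a': s0→{s4}, s1→{s1}, s2→{s2, s6}, s3→∅, s4→{s1, s2}, s6→{s7}, s7→{s3}; union {s1, s2, s3, s4, s6, s7}; ε-closure = {s0, s1, s2, s3, s4, s6, s7}.
State s5 is not in {s0, s1, s2, s3, s4, s6, s7}.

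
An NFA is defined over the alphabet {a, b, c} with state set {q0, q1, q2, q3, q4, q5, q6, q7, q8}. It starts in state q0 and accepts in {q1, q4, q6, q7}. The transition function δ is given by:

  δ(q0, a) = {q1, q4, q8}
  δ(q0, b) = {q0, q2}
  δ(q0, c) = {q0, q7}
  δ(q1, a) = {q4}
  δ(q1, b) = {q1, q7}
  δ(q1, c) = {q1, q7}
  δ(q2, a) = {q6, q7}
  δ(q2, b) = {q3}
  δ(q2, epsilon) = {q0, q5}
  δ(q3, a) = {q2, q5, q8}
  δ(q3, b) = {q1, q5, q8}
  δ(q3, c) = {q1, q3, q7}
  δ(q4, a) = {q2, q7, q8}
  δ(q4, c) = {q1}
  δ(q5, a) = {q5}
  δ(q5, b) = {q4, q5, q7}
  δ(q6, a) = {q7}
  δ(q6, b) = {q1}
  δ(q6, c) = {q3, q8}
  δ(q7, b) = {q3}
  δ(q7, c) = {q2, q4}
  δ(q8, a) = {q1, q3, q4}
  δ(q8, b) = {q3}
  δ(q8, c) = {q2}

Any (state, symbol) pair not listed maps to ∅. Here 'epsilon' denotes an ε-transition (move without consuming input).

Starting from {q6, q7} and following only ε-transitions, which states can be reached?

{q6, q7}

Begin with {q6, q7}.
No ε-moves leave this set, so the closure equals the set itself.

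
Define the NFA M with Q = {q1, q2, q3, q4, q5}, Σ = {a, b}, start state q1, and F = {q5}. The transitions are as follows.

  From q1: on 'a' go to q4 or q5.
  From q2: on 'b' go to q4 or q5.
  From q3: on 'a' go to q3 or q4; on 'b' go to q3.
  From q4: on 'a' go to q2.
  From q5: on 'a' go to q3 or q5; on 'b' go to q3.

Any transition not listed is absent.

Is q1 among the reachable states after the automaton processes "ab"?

No

Start in {q1}.
Read 'a': q1→{q4, q5}; now {q4, q5}.
Read 'b': q4→∅, q5→{q3}; now {q3}.
State q1 is not in {q3}.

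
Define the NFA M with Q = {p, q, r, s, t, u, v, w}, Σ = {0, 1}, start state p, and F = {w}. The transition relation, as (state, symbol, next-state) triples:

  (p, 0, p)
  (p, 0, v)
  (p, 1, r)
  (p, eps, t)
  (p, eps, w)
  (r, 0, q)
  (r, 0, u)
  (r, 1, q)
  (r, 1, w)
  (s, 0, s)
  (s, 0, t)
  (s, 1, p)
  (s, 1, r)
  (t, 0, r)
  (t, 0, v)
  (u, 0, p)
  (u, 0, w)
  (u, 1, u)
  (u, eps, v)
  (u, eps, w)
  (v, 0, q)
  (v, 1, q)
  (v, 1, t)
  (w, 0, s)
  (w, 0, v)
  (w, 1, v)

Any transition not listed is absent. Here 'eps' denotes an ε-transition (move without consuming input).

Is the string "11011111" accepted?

No

Start: ε-closure({p}) = {p, t, w}.
Read '1': {p, t, w} → {r, v}.
Read '1': {r, v} → {q, t, w}.
Read '0': {q, t, w} → {r, s, v}.
Read '1': {r, s, v} → {p, q, r, t, w}.
Read '1': {p, q, r, t, w} → {q, r, v, w}.
Read '1': {q, r, v, w} → {q, t, v, w}.
Read '1': {q, t, v, w} → {q, t, v}.
Read '1': {q, t, v} → {q, t}.
The final set {q, t} contains no accepting state.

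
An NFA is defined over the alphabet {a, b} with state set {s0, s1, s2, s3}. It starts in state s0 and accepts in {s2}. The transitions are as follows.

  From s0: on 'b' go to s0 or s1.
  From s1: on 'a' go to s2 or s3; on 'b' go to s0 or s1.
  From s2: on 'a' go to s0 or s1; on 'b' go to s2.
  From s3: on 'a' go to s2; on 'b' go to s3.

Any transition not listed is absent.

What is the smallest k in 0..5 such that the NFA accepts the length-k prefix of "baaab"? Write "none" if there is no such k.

2

Start in {s0}.
Read 'b': {s0} → {s0, s1}.
Read 'a': {s0, s1} → {s2, s3}.
None of the earlier sets intersect F, but {s2, s3} does.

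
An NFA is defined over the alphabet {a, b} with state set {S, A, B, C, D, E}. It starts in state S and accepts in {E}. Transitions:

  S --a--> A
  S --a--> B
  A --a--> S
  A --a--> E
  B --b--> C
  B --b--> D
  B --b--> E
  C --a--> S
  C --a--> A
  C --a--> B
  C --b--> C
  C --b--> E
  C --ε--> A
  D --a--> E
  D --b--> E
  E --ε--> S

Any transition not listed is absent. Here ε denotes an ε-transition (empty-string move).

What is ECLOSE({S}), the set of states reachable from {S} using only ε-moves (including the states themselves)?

Begin with {S}.
No ε-moves leave this set, so the closure equals the set itself.

{S}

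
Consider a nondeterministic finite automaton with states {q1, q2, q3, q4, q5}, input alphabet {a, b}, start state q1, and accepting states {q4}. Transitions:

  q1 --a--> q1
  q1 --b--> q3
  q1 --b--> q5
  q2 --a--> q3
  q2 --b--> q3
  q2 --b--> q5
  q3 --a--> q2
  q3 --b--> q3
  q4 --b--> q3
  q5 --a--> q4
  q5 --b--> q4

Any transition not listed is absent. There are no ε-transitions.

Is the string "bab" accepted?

No

Start in {q1}.
Read 'b': {q1} → {q3, q5}.
Read 'a': {q3, q5} → {q2, q4}.
Read 'b': {q2, q4} → {q3, q5}.
The final set {q3, q5} contains no accepting state.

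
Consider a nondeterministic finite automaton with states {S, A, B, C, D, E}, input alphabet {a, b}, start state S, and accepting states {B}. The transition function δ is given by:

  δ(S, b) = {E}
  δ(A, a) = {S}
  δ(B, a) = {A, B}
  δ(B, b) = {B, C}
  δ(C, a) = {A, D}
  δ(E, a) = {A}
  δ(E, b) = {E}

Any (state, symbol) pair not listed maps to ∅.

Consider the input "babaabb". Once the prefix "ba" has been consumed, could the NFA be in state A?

Start in {S}.
Read 'b': {S} → {E}.
Read 'a': {E} → {A}.
State A is in {A}.

Yes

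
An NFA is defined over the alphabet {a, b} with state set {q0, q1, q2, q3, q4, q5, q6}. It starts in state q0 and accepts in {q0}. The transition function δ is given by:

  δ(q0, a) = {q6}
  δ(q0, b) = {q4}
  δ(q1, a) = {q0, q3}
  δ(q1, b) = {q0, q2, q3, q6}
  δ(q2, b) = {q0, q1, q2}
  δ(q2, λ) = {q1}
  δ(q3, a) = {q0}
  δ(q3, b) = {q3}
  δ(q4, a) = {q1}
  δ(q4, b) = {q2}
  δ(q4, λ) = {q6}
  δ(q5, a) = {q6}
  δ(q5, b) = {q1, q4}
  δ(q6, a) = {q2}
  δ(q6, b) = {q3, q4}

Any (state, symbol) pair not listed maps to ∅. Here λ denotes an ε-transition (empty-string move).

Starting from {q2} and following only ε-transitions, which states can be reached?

{q1, q2}

Begin with {q2}.
ε-move q2 → q1; add q1.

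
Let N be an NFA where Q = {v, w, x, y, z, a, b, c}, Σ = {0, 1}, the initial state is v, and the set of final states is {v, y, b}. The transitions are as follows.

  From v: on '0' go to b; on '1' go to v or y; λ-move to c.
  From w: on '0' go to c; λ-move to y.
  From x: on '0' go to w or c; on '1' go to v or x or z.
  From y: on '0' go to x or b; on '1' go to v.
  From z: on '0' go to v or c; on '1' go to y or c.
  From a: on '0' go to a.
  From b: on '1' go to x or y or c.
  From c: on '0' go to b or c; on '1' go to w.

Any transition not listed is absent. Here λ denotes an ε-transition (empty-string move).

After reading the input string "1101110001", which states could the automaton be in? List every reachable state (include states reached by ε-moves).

{v, w, x, y, z, c}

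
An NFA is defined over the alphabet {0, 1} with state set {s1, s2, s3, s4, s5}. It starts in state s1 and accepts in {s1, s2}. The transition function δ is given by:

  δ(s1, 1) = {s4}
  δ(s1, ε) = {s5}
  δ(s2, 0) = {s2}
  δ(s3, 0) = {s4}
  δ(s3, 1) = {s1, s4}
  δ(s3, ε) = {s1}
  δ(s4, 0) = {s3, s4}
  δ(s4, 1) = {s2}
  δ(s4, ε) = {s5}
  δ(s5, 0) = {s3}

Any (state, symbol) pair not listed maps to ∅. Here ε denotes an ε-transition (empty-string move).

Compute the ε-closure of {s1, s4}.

{s1, s4, s5}

Begin with {s1, s4}.
ε-move s4 → s5; add s5.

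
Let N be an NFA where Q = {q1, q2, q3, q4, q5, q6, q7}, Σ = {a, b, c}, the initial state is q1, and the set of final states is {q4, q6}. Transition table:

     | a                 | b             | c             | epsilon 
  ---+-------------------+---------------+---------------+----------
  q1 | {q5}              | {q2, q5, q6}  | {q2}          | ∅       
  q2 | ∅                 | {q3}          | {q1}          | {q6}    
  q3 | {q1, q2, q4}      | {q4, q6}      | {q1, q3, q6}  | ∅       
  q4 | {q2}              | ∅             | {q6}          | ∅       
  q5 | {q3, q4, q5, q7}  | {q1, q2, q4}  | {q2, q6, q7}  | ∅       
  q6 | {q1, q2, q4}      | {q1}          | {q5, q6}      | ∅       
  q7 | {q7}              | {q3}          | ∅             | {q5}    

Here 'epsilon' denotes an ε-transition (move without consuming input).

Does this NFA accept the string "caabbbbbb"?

Start in {q1}.
Read 'c': q1→{q2}; union {q2}; ε-closure = {q2, q6}.
Read 'a': q2→∅, q6→{q1, q2, q4}; union {q1, q2, q4}; ε-closure = {q1, q2, q4, q6}.
Read 'a': q1→{q5}, q2→∅, q4→{q2}, q6→{q1, q2, q4}; union {q1, q2, q4, q5}; ε-closure = {q1, q2, q4, q5, q6}.
Read 'b': q1→{q2, q5, q6}, q2→{q3}, q4→∅, q5→{q1, q2, q4}, q6→{q1}; now {q1, q2, q3, q4, q5, q6}.
Read 'b': q1→{q2, q5, q6}, q2→{q3}, q3→{q4, q6}, q4→∅, q5→{q1, q2, q4}, q6→{q1}; now {q1, q2, q3, q4, q5, q6}.
Read 'b': q1→{q2, q5, q6}, q2→{q3}, q3→{q4, q6}, q4→∅, q5→{q1, q2, q4}, q6→{q1}; now {q1, q2, q3, q4, q5, q6}.
Read 'b': q1→{q2, q5, q6}, q2→{q3}, q3→{q4, q6}, q4→∅, q5→{q1, q2, q4}, q6→{q1}; now {q1, q2, q3, q4, q5, q6}.
Read 'b': q1→{q2, q5, q6}, q2→{q3}, q3→{q4, q6}, q4→∅, q5→{q1, q2, q4}, q6→{q1}; now {q1, q2, q3, q4, q5, q6}.
Read 'b': q1→{q2, q5, q6}, q2→{q3}, q3→{q4, q6}, q4→∅, q5→{q1, q2, q4}, q6→{q1}; now {q1, q2, q3, q4, q5, q6}.
The final set {q1, q2, q3, q4, q5, q6} contains the accepting states q4, q6.

Yes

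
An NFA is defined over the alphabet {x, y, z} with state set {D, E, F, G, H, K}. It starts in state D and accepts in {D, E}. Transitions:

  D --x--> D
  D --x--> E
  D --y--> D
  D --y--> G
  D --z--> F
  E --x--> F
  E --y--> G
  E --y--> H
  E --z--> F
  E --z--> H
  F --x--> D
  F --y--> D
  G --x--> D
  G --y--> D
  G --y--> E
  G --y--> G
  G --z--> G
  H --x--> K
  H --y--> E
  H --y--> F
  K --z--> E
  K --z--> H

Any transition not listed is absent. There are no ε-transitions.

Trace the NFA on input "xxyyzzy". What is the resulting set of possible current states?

Start in {D}.
Read 'x': D→{D, E}; now {D, E}.
Read 'x': D→{D, E}, E→{F}; now {D, E, F}.
Read 'y': D→{D, G}, E→{G, H}, F→{D}; now {D, G, H}.
Read 'y': D→{D, G}, G→{D, E, G}, H→{E, F}; now {D, E, F, G}.
Read 'z': D→{F}, E→{F, H}, F→∅, G→{G}; now {F, G, H}.
Read 'z': F→∅, G→{G}, H→∅; now {G}.
Read 'y': G→{D, E, G}; now {D, E, G}.

{D, E, G}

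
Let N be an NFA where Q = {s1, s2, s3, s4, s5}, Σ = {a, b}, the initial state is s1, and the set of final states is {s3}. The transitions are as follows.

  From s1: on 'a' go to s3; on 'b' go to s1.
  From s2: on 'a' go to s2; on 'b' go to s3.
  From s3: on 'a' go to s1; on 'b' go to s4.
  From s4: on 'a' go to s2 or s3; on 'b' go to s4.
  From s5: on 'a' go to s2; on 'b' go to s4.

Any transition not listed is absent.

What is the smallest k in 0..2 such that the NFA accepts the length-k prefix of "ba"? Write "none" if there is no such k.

Start in {s1}.
Read 'b': {s1} → {s1}.
Read 'a': {s1} → {s3}.
None of the earlier sets intersect F, but {s3} does.

2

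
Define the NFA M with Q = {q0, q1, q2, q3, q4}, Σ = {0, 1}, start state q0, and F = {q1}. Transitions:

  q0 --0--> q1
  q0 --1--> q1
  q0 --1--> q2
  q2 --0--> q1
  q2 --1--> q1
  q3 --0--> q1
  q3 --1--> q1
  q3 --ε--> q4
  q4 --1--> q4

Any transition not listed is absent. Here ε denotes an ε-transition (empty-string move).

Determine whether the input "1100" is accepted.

No

Start in {q0}.
Read '1': q0→{q1, q2}; now {q1, q2}.
Read '1': q1→∅, q2→{q1}; now {q1}.
Read '0': q1→∅; now ∅.
The set is empty and remains empty for the remaining 1 symbol.
The final set ∅ contains no accepting state.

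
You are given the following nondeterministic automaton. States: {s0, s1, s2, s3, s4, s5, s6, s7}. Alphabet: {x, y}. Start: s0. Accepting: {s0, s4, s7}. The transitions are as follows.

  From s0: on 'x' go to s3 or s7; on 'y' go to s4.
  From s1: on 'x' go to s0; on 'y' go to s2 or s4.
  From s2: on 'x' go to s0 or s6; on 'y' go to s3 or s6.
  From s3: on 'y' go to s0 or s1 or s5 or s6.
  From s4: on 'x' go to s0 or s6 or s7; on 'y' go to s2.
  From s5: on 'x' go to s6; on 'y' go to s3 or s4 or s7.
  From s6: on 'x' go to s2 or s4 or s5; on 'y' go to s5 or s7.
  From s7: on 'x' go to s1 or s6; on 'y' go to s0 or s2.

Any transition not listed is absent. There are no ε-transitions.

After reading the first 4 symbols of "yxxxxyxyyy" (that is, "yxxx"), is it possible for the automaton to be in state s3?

No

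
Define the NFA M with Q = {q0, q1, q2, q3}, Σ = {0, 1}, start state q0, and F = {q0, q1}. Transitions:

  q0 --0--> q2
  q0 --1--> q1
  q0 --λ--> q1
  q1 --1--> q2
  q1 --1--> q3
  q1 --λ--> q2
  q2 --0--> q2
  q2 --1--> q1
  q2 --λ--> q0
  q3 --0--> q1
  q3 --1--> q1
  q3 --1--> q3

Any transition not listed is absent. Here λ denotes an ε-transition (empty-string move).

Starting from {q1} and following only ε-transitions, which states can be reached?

Begin with {q1}.
ε-move q1 → q2; add q2.
ε-move q2 → q0; add q0.

{q0, q1, q2}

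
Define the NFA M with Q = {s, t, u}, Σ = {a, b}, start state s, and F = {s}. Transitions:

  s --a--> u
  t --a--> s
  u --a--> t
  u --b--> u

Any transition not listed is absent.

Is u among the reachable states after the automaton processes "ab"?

Yes

Start in {s}.
Read 'a': s→{u}; now {u}.
Read 'b': u→{u}; now {u}.
State u is in {u}.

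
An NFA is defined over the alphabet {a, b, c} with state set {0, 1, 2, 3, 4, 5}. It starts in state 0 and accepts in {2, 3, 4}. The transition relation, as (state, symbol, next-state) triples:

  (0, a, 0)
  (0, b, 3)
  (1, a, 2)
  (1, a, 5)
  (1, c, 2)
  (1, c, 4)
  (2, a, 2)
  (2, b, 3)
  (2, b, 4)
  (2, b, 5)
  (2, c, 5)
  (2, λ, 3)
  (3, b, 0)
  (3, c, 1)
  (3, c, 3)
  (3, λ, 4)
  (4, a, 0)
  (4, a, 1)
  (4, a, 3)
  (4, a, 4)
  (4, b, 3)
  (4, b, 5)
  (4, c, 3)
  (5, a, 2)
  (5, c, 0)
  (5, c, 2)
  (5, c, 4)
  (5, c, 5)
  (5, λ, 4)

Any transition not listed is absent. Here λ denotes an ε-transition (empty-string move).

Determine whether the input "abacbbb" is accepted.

Start in {0}.
Read 'a': {0} → {0}.
Read 'b': {0} → {3, 4}.
Read 'a': {3, 4} → {0, 1, 3, 4}.
Read 'c': {0, 1, 3, 4} → {1, 2, 3, 4}.
Read 'b': {1, 2, 3, 4} → {0, 3, 4, 5}.
Read 'b': {0, 3, 4, 5} → {0, 3, 4, 5}.
Read 'b': {0, 3, 4, 5} → {0, 3, 4, 5}.
The final set {0, 3, 4, 5} contains the accepting states 3, 4.

Yes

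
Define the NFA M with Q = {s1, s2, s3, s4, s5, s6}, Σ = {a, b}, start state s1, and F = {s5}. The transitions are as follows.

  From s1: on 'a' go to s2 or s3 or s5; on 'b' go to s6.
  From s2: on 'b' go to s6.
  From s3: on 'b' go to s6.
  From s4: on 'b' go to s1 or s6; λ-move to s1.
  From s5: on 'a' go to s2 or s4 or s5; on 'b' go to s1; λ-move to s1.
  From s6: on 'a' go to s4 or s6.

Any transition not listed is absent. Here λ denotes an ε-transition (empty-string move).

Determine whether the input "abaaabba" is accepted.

No

Start in {s1}.
Read 'a': s1→{s2, s3, s5}; union {s2, s3, s5}; ε-closure = {s1, s2, s3, s5}.
Read 'b': s1→{s6}, s2→{s6}, s3→{s6}, s5→{s1}; now {s1, s6}.
Read 'a': s1→{s2, s3, s5}, s6→{s4, s6}; union {s2, s3, s4, s5, s6}; ε-closure = {s1, s2, s3, s4, s5, s6}.
Read 'a': s1→{s2, s3, s5}, s2→∅, s3→∅, s4→∅, s5→{s2, s4, s5}, s6→{s4, s6}; union {s2, s3, s4, s5, s6}; ε-closure = {s1, s2, s3, s4, s5, s6}.
Read 'a': s1→{s2, s3, s5}, s2→∅, s3→∅, s4→∅, s5→{s2, s4, s5}, s6→{s4, s6}; union {s2, s3, s4, s5, s6}; ε-closure = {s1, s2, s3, s4, s5, s6}.
Read 'b': s1→{s6}, s2→{s6}, s3→{s6}, s4→{s1, s6}, s5→{s1}, s6→∅; now {s1, s6}.
Read 'b': s1→{s6}, s6→∅; now {s6}.
Read 'a': s6→{s4, s6}; union {s4, s6}; ε-closure = {s1, s4, s6}.
The final set {s1, s4, s6} contains no accepting state.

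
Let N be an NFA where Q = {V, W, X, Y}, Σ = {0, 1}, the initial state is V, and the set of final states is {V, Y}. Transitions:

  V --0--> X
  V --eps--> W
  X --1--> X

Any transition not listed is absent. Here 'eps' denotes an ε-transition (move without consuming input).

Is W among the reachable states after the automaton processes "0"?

No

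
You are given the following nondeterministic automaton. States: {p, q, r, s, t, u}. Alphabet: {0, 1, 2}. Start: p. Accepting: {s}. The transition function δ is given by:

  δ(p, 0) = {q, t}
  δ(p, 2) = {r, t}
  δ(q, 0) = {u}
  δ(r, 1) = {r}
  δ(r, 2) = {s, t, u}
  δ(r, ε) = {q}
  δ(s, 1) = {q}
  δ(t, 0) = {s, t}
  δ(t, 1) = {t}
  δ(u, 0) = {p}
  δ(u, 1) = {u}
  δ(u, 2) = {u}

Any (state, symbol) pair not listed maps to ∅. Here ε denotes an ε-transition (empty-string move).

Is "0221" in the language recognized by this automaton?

Start in {p}.
Read '0': p→{q, t}; now {q, t}.
Read '2': q→∅, t→∅; now ∅.
The set is empty and remains empty for the remaining 2 symbols.
The final set ∅ contains no accepting state.

No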